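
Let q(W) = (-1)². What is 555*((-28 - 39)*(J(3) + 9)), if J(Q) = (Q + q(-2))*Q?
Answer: -780885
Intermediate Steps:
q(W) = 1
J(Q) = Q*(1 + Q) (J(Q) = (Q + 1)*Q = (1 + Q)*Q = Q*(1 + Q))
555*((-28 - 39)*(J(3) + 9)) = 555*((-28 - 39)*(3*(1 + 3) + 9)) = 555*(-67*(3*4 + 9)) = 555*(-67*(12 + 9)) = 555*(-67*21) = 555*(-1407) = -780885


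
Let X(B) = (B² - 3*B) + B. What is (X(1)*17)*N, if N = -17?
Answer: 289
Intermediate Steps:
X(B) = B² - 2*B
(X(1)*17)*N = ((1*(-2 + 1))*17)*(-17) = ((1*(-1))*17)*(-17) = -1*17*(-17) = -17*(-17) = 289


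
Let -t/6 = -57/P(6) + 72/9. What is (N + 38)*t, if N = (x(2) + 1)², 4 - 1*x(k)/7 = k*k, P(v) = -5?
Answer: -22698/5 ≈ -4539.6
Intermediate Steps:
x(k) = 28 - 7*k² (x(k) = 28 - 7*k*k = 28 - 7*k²)
N = 1 (N = ((28 - 7*2²) + 1)² = ((28 - 7*4) + 1)² = ((28 - 28) + 1)² = (0 + 1)² = 1² = 1)
t = -582/5 (t = -6*(-57/(-5) + 72/9) = -6*(-57*(-⅕) + 72*(⅑)) = -6*(57/5 + 8) = -6*97/5 = -582/5 ≈ -116.40)
(N + 38)*t = (1 + 38)*(-582/5) = 39*(-582/5) = -22698/5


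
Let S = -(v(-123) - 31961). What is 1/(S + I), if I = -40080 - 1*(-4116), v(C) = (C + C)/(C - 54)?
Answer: -59/236259 ≈ -0.00024973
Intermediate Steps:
v(C) = 2*C/(-54 + C) (v(C) = (2*C)/(-54 + C) = 2*C/(-54 + C))
I = -35964 (I = -40080 + 4116 = -35964)
S = 1885617/59 (S = -(2*(-123)/(-54 - 123) - 31961) = -(2*(-123)/(-177) - 31961) = -(2*(-123)*(-1/177) - 31961) = -(82/59 - 31961) = -1*(-1885617/59) = 1885617/59 ≈ 31960.)
1/(S + I) = 1/(1885617/59 - 35964) = 1/(-236259/59) = -59/236259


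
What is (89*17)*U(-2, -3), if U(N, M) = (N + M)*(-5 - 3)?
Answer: 60520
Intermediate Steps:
U(N, M) = -8*M - 8*N (U(N, M) = (M + N)*(-8) = -8*M - 8*N)
(89*17)*U(-2, -3) = (89*17)*(-8*(-3) - 8*(-2)) = 1513*(24 + 16) = 1513*40 = 60520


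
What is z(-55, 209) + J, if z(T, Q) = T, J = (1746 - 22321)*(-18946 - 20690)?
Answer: 815510645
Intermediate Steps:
J = 815510700 (J = -20575*(-39636) = 815510700)
z(-55, 209) + J = -55 + 815510700 = 815510645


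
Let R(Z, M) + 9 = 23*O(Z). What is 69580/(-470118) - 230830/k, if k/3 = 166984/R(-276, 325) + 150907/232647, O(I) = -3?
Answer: 6052776051418940/169053370254967 ≈ 35.804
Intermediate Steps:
R(Z, M) = -78 (R(Z, M) = -9 + 23*(-3) = -9 - 69 = -78)
k = -6472759317/1008137 (k = 3*(166984/(-78) + 150907/232647) = 3*(166984*(-1/78) + 150907*(1/232647)) = 3*(-83492/39 + 150907/232647) = 3*(-2157586439/1008137) = -6472759317/1008137 ≈ -6420.5)
69580/(-470118) - 230830/k = 69580/(-470118) - 230830/(-6472759317/1008137) = 69580*(-1/470118) - 230830*(-1008137/6472759317) = -34790/235059 + 232708263710/6472759317 = 6052776051418940/169053370254967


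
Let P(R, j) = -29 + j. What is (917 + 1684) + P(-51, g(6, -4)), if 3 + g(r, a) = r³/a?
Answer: 2515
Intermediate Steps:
g(r, a) = -3 + r³/a
(917 + 1684) + P(-51, g(6, -4)) = (917 + 1684) + (-29 + (-3 + 6³/(-4))) = 2601 + (-29 + (-3 - ¼*216)) = 2601 + (-29 + (-3 - 54)) = 2601 + (-29 - 57) = 2601 - 86 = 2515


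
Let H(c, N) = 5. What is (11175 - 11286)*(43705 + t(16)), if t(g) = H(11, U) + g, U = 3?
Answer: -4853586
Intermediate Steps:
t(g) = 5 + g
(11175 - 11286)*(43705 + t(16)) = (11175 - 11286)*(43705 + (5 + 16)) = -111*(43705 + 21) = -111*43726 = -4853586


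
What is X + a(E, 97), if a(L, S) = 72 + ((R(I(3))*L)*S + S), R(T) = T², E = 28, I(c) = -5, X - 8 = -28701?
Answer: 39376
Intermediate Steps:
X = -28693 (X = 8 - 28701 = -28693)
a(L, S) = 72 + S + 25*L*S (a(L, S) = 72 + (((-5)²*L)*S + S) = 72 + ((25*L)*S + S) = 72 + (25*L*S + S) = 72 + (S + 25*L*S) = 72 + S + 25*L*S)
X + a(E, 97) = -28693 + (72 + 97 + 25*28*97) = -28693 + (72 + 97 + 67900) = -28693 + 68069 = 39376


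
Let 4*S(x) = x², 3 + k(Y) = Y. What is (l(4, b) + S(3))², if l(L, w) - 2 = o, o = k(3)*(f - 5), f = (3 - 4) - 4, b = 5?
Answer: 289/16 ≈ 18.063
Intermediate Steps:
f = -5 (f = -1 - 4 = -5)
k(Y) = -3 + Y
o = 0 (o = (-3 + 3)*(-5 - 5) = 0*(-10) = 0)
S(x) = x²/4
l(L, w) = 2 (l(L, w) = 2 + 0 = 2)
(l(4, b) + S(3))² = (2 + (¼)*3²)² = (2 + (¼)*9)² = (2 + 9/4)² = (17/4)² = 289/16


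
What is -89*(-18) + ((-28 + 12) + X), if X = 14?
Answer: 1600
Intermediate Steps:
-89*(-18) + ((-28 + 12) + X) = -89*(-18) + ((-28 + 12) + 14) = 1602 + (-16 + 14) = 1602 - 2 = 1600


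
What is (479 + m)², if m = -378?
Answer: 10201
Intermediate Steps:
(479 + m)² = (479 - 378)² = 101² = 10201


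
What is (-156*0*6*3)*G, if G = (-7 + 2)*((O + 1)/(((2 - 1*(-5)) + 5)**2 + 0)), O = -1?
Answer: 0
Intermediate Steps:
G = 0 (G = (-7 + 2)*((-1 + 1)/(((2 - 1*(-5)) + 5)**2 + 0)) = -0/(((2 + 5) + 5)**2 + 0) = -0/((7 + 5)**2 + 0) = -0/(12**2 + 0) = -0/(144 + 0) = -0/144 = -5*0 = 0)
(-156*0*6*3)*G = -156*0*6*3*0 = -0*3*0 = -156*0*0 = 0*0 = 0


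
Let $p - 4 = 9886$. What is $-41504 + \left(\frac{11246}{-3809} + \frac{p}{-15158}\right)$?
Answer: $- \frac{92173738391}{2220647} \approx -41508.0$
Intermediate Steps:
$p = 9890$ ($p = 4 + 9886 = 9890$)
$-41504 + \left(\frac{11246}{-3809} + \frac{p}{-15158}\right) = -41504 + \left(\frac{11246}{-3809} + \frac{9890}{-15158}\right) = -41504 + \left(11246 \left(- \frac{1}{3809}\right) + 9890 \left(- \frac{1}{15158}\right)\right) = -41504 - \frac{8005303}{2220647} = - \frac{92173738391}{2220647}$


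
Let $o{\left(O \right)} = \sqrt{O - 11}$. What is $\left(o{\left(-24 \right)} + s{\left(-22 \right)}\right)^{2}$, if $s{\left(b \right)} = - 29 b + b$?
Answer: $\left(616 + i \sqrt{35}\right)^{2} \approx 3.7942 \cdot 10^{5} + 7289.0 i$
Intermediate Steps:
$o{\left(O \right)} = \sqrt{-11 + O}$
$s{\left(b \right)} = - 28 b$
$\left(o{\left(-24 \right)} + s{\left(-22 \right)}\right)^{2} = \left(\sqrt{-11 - 24} - -616\right)^{2} = \left(\sqrt{-35} + 616\right)^{2} = \left(i \sqrt{35} + 616\right)^{2} = \left(616 + i \sqrt{35}\right)^{2}$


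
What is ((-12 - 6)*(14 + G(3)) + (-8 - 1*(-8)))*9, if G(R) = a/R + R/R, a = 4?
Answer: -2646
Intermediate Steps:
G(R) = 1 + 4/R (G(R) = 4/R + R/R = 4/R + 1 = 1 + 4/R)
((-12 - 6)*(14 + G(3)) + (-8 - 1*(-8)))*9 = ((-12 - 6)*(14 + (4 + 3)/3) + (-8 - 1*(-8)))*9 = (-18*(14 + (1/3)*7) + (-8 + 8))*9 = (-18*(14 + 7/3) + 0)*9 = (-18*49/3 + 0)*9 = (-294 + 0)*9 = -294*9 = -2646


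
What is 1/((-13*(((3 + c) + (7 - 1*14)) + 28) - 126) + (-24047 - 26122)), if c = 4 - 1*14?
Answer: -1/50477 ≈ -1.9811e-5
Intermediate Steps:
c = -10 (c = 4 - 14 = -10)
1/((-13*(((3 + c) + (7 - 1*14)) + 28) - 126) + (-24047 - 26122)) = 1/((-13*(((3 - 10) + (7 - 1*14)) + 28) - 126) + (-24047 - 26122)) = 1/((-13*((-7 + (7 - 14)) + 28) - 126) - 50169) = 1/((-13*((-7 - 7) + 28) - 126) - 50169) = 1/((-13*(-14 + 28) - 126) - 50169) = 1/((-13*14 - 126) - 50169) = 1/((-182 - 126) - 50169) = 1/(-308 - 50169) = 1/(-50477) = -1/50477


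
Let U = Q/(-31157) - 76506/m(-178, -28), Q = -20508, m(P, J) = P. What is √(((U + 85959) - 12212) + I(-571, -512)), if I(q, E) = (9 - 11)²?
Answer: 2*√142602358824383822/2772973 ≈ 272.36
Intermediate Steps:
U = 1193673933/2772973 (U = -20508/(-31157) - 76506/(-178) = -20508*(-1/31157) - 76506*(-1/178) = 20508/31157 + 38253/89 = 1193673933/2772973 ≈ 430.47)
I(q, E) = 4 (I(q, E) = (-2)² = 4)
√(((U + 85959) - 12212) + I(-571, -512)) = √(((1193673933/2772973 + 85959) - 12212) + 4) = √((239555660040/2772973 - 12212) + 4) = √(205692113764/2772973 + 4) = √(205703205656/2772973) = 2*√142602358824383822/2772973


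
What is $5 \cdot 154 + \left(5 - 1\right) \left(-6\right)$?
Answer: $746$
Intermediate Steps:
$5 \cdot 154 + \left(5 - 1\right) \left(-6\right) = 770 + 4 \left(-6\right) = 770 - 24 = 746$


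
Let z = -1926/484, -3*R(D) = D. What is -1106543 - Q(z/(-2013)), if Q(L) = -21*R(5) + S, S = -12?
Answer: -1106566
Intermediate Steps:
R(D) = -D/3
z = -963/242 (z = -1926*1/484 = -963/242 ≈ -3.9793)
Q(L) = 23 (Q(L) = -(-7)*5 - 12 = -21*(-5/3) - 12 = 35 - 12 = 23)
-1106543 - Q(z/(-2013)) = -1106543 - 1*23 = -1106543 - 23 = -1106566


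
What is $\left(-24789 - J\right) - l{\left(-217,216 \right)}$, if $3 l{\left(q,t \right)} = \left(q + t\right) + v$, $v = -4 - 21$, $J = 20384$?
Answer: $- \frac{135493}{3} \approx -45164.0$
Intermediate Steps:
$v = -25$ ($v = -4 - 21 = -25$)
$l{\left(q,t \right)} = - \frac{25}{3} + \frac{q}{3} + \frac{t}{3}$ ($l{\left(q,t \right)} = \frac{\left(q + t\right) - 25}{3} = \frac{-25 + q + t}{3} = - \frac{25}{3} + \frac{q}{3} + \frac{t}{3}$)
$\left(-24789 - J\right) - l{\left(-217,216 \right)} = \left(-24789 - 20384\right) - \left(- \frac{25}{3} + \frac{1}{3} \left(-217\right) + \frac{1}{3} \cdot 216\right) = \left(-24789 - 20384\right) - \left(- \frac{25}{3} - \frac{217}{3} + 72\right) = -45173 - - \frac{26}{3} = -45173 + \frac{26}{3} = - \frac{135493}{3}$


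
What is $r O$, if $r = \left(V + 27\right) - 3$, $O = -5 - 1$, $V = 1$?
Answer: $-150$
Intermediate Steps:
$O = -6$
$r = 25$ ($r = \left(1 + 27\right) - 3 = 28 - 3 = 25$)
$r O = 25 \left(-6\right) = -150$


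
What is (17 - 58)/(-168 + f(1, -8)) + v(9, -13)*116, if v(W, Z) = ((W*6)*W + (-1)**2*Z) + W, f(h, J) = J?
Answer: 9840553/176 ≈ 55912.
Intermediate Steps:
v(W, Z) = W + Z + 6*W**2 (v(W, Z) = ((6*W)*W + 1*Z) + W = (6*W**2 + Z) + W = (Z + 6*W**2) + W = W + Z + 6*W**2)
(17 - 58)/(-168 + f(1, -8)) + v(9, -13)*116 = (17 - 58)/(-168 - 8) + (9 - 13 + 6*9**2)*116 = -41/(-176) + (9 - 13 + 6*81)*116 = -41*(-1/176) + (9 - 13 + 486)*116 = 41/176 + 482*116 = 41/176 + 55912 = 9840553/176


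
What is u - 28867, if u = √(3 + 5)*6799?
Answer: -28867 + 13598*√2 ≈ -9636.5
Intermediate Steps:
u = 13598*√2 (u = √8*6799 = (2*√2)*6799 = 13598*√2 ≈ 19230.)
u - 28867 = 13598*√2 - 28867 = -28867 + 13598*√2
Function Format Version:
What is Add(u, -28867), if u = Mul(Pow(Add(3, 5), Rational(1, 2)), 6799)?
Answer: Add(-28867, Mul(13598, Pow(2, Rational(1, 2)))) ≈ -9636.5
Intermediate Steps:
u = Mul(13598, Pow(2, Rational(1, 2))) (u = Mul(Pow(8, Rational(1, 2)), 6799) = Mul(Mul(2, Pow(2, Rational(1, 2))), 6799) = Mul(13598, Pow(2, Rational(1, 2))) ≈ 19230.)
Add(u, -28867) = Add(Mul(13598, Pow(2, Rational(1, 2))), -28867) = Add(-28867, Mul(13598, Pow(2, Rational(1, 2))))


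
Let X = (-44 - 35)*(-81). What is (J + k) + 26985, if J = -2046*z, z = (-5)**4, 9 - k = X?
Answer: -1258155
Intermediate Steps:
X = 6399 (X = -79*(-81) = 6399)
k = -6390 (k = 9 - 1*6399 = 9 - 6399 = -6390)
z = 625
J = -1278750 (J = -2046*625 = -1278750)
(J + k) + 26985 = (-1278750 - 6390) + 26985 = -1285140 + 26985 = -1258155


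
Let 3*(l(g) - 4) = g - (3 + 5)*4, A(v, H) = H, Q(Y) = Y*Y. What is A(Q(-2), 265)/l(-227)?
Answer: -795/247 ≈ -3.2186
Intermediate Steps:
Q(Y) = Y²
l(g) = -20/3 + g/3 (l(g) = 4 + (g - (3 + 5)*4)/3 = 4 + (g - 8*4)/3 = 4 + (g - 1*32)/3 = 4 + (g - 32)/3 = 4 + (-32 + g)/3 = 4 + (-32/3 + g/3) = -20/3 + g/3)
A(Q(-2), 265)/l(-227) = 265/(-20/3 + (⅓)*(-227)) = 265/(-20/3 - 227/3) = 265/(-247/3) = 265*(-3/247) = -795/247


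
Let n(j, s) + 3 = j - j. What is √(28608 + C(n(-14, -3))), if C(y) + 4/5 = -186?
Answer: √710530/5 ≈ 168.59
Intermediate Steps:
n(j, s) = -3 (n(j, s) = -3 + (j - j) = -3 + 0 = -3)
C(y) = -934/5 (C(y) = -⅘ - 186 = -934/5)
√(28608 + C(n(-14, -3))) = √(28608 - 934/5) = √(142106/5) = √710530/5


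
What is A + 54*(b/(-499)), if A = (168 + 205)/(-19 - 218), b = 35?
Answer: -634057/118263 ≈ -5.3614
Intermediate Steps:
A = -373/237 (A = 373/(-237) = 373*(-1/237) = -373/237 ≈ -1.5738)
A + 54*(b/(-499)) = -373/237 + 54*(35/(-499)) = -373/237 + 54*(35*(-1/499)) = -373/237 + 54*(-35/499) = -373/237 - 1890/499 = -634057/118263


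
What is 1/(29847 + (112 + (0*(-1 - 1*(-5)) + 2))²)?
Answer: 1/42843 ≈ 2.3341e-5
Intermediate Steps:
1/(29847 + (112 + (0*(-1 - 1*(-5)) + 2))²) = 1/(29847 + (112 + (0*(-1 + 5) + 2))²) = 1/(29847 + (112 + (0*4 + 2))²) = 1/(29847 + (112 + (0 + 2))²) = 1/(29847 + (112 + 2)²) = 1/(29847 + 114²) = 1/(29847 + 12996) = 1/42843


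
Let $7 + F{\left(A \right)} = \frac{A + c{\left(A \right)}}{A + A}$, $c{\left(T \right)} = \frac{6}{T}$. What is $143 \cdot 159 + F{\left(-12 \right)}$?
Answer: $\frac{1091065}{48} \approx 22731.0$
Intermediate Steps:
$F{\left(A \right)} = -7 + \frac{A + \frac{6}{A}}{2 A}$ ($F{\left(A \right)} = -7 + \frac{A + \frac{6}{A}}{A + A} = -7 + \frac{A + \frac{6}{A}}{2 A}$)
$143 \cdot 159 + F{\left(-12 \right)} = 143 \cdot 159 - \left(\frac{13}{2} - \frac{3}{144}\right) = 22737 + \left(- \frac{13}{2} + 3 \cdot \frac{1}{144}\right) = 22737 + \left(- \frac{13}{2} + \frac{1}{48}\right) = 22737 - \frac{311}{48} = \frac{1091065}{48}$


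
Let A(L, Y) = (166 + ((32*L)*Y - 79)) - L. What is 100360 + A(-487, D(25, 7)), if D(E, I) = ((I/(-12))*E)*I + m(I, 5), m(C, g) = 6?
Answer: 4794890/3 ≈ 1.5983e+6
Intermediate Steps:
D(E, I) = 6 - E*I**2/12 (D(E, I) = ((I/(-12))*E)*I + 6 = ((I*(-1/12))*E)*I + 6 = ((-I/12)*E)*I + 6 = (-E*I/12)*I + 6 = -E*I**2/12 + 6 = 6 - E*I**2/12)
A(L, Y) = 87 - L + 32*L*Y (A(L, Y) = (166 + (32*L*Y - 79)) - L = (166 + (-79 + 32*L*Y)) - L = (87 + 32*L*Y) - L = 87 - L + 32*L*Y)
100360 + A(-487, D(25, 7)) = 100360 + (87 - 1*(-487) + 32*(-487)*(6 - 1/12*25*7**2)) = 100360 + (87 + 487 + 32*(-487)*(6 - 1/12*25*49)) = 100360 + (87 + 487 + 32*(-487)*(6 - 1225/12)) = 100360 + (87 + 487 + 32*(-487)*(-1153/12)) = 100360 + (87 + 487 + 4492088/3) = 100360 + 4493810/3 = 4794890/3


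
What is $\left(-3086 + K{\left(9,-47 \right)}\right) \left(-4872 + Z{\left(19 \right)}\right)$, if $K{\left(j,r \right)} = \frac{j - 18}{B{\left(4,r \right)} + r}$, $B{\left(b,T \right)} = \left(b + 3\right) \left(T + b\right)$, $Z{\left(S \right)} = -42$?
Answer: $\frac{879539661}{58} \approx 1.5164 \cdot 10^{7}$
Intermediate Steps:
$B{\left(b,T \right)} = \left(3 + b\right) \left(T + b\right)$
$K{\left(j,r \right)} = \frac{-18 + j}{28 + 8 r}$ ($K{\left(j,r \right)} = \frac{j - 18}{\left(4^{2} + 3 r + 3 \cdot 4 + r 4\right) + r} = \frac{-18 + j}{\left(16 + 3 r + 12 + 4 r\right) + r} = \frac{-18 + j}{\left(28 + 7 r\right) + r} = \frac{-18 + j}{28 + 8 r}$)
$\left(-3086 + K{\left(9,-47 \right)}\right) \left(-4872 + Z{\left(19 \right)}\right) = \left(-3086 + \frac{-18 + 9}{4 \left(7 + 2 \left(-47\right)\right)}\right) \left(-4872 - 42\right) = \left(-3086 + \frac{1}{4} \frac{1}{7 - 94} \left(-9\right)\right) \left(-4914\right) = \left(-3086 + \frac{1}{4} \frac{1}{-87} \left(-9\right)\right) \left(-4914\right) = \left(-3086 + \frac{1}{4} \left(- \frac{1}{87}\right) \left(-9\right)\right) \left(-4914\right) = \left(-3086 + \frac{3}{116}\right) \left(-4914\right) = \left(- \frac{357973}{116}\right) \left(-4914\right) = \frac{879539661}{58}$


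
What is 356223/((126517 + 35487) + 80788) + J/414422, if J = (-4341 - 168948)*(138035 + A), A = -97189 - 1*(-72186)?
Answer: -2377734190774155/50309173112 ≈ -47262.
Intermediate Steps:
A = -25003 (A = -97189 + 72186 = -25003)
J = -19587202248 (J = (-4341 - 168948)*(138035 - 25003) = -173289*113032 = -19587202248)
356223/((126517 + 35487) + 80788) + J/414422 = 356223/((126517 + 35487) + 80788) - 19587202248/414422 = 356223/(162004 + 80788) - 19587202248*1/414422 = 356223/242792 - 9793601124/207211 = -2377734190774155/50309173112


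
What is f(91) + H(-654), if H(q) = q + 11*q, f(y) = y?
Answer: -7757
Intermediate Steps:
H(q) = 12*q
f(91) + H(-654) = 91 + 12*(-654) = 91 - 7848 = -7757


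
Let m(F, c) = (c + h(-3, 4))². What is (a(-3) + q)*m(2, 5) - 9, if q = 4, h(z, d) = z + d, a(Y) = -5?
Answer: -45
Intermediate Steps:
h(z, d) = d + z
m(F, c) = (1 + c)² (m(F, c) = (c + (4 - 3))² = (c + 1)² = (1 + c)²)
(a(-3) + q)*m(2, 5) - 9 = (-5 + 4)*(1 + 5)² - 9 = -1*6² - 9 = -1*36 - 9 = -36 - 9 = -45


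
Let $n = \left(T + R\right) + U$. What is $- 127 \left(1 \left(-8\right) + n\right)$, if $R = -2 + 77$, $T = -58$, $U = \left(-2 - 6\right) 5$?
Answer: $3937$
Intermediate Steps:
$U = -40$ ($U = \left(-8\right) 5 = -40$)
$R = 75$
$n = -23$ ($n = \left(-58 + 75\right) - 40 = 17 - 40 = -23$)
$- 127 \left(1 \left(-8\right) + n\right) = - 127 \left(1 \left(-8\right) - 23\right) = - 127 \left(-8 - 23\right) = \left(-127\right) \left(-31\right) = 3937$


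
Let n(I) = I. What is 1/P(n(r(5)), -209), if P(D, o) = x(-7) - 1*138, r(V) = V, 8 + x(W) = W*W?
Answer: -1/97 ≈ -0.010309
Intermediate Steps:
x(W) = -8 + W² (x(W) = -8 + W*W = -8 + W²)
P(D, o) = -97 (P(D, o) = (-8 + (-7)²) - 1*138 = (-8 + 49) - 138 = 41 - 138 = -97)
1/P(n(r(5)), -209) = 1/(-97) = -1/97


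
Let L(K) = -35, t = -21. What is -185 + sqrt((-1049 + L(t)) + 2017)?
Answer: -185 + sqrt(933) ≈ -154.46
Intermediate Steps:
-185 + sqrt((-1049 + L(t)) + 2017) = -185 + sqrt((-1049 - 35) + 2017) = -185 + sqrt(-1084 + 2017) = -185 + sqrt(933)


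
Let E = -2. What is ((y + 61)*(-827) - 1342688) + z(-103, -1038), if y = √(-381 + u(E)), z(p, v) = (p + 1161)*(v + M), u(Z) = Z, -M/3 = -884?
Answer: 314477 - 827*I*√383 ≈ 3.1448e+5 - 16185.0*I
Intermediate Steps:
M = 2652 (M = -3*(-884) = 2652)
z(p, v) = (1161 + p)*(2652 + v) (z(p, v) = (p + 1161)*(v + 2652) = (1161 + p)*(2652 + v))
y = I*√383 (y = √(-381 - 2) = √(-383) = I*√383 ≈ 19.57*I)
((y + 61)*(-827) - 1342688) + z(-103, -1038) = ((I*√383 + 61)*(-827) - 1342688) + (3078972 + 1161*(-1038) + 2652*(-103) - 103*(-1038)) = ((61 + I*√383)*(-827) - 1342688) + (3078972 - 1205118 - 273156 + 106914) = ((-50447 - 827*I*√383) - 1342688) + 1707612 = (-1393135 - 827*I*√383) + 1707612 = 314477 - 827*I*√383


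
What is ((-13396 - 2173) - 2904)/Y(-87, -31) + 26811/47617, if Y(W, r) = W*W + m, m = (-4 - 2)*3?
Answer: -677178980/359555967 ≈ -1.8834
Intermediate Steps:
m = -18 (m = -6*3 = -18)
Y(W, r) = -18 + W² (Y(W, r) = W*W - 18 = W² - 18 = -18 + W²)
((-13396 - 2173) - 2904)/Y(-87, -31) + 26811/47617 = ((-13396 - 2173) - 2904)/(-18 + (-87)²) + 26811/47617 = (-15569 - 2904)/(-18 + 7569) + 26811*(1/47617) = -18473/7551 + 26811/47617 = -677178980/359555967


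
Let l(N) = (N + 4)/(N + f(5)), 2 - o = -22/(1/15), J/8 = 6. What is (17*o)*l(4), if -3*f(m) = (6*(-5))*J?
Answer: 11288/121 ≈ 93.289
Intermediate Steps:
J = 48 (J = 8*6 = 48)
o = 332 (o = 2 - (-22)/(1/15) = 2 - (-22)/1/15 = 2 - (-22)*15 = 2 - 1*(-330) = 2 + 330 = 332)
f(m) = 480 (f(m) = -6*(-5)*48/3 = -(-10)*48 = -1/3*(-1440) = 480)
l(N) = (4 + N)/(480 + N) (l(N) = (N + 4)/(N + 480) = (4 + N)/(480 + N))
(17*o)*l(4) = (17*332)*((4 + 4)/(480 + 4)) = 5644*(8/484) = 5644*((1/484)*8) = 5644*(2/121) = 11288/121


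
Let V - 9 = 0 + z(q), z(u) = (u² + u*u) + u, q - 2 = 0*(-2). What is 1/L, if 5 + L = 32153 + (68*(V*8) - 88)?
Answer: 1/42396 ≈ 2.3587e-5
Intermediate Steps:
q = 2 (q = 2 + 0*(-2) = 2 + 0 = 2)
z(u) = u + 2*u² (z(u) = (u² + u²) + u = 2*u² + u = u + 2*u²)
V = 19 (V = 9 + (0 + 2*(1 + 2*2)) = 9 + (0 + 2*(1 + 4)) = 9 + (0 + 2*5) = 9 + (0 + 10) = 9 + 10 = 19)
L = 42396 (L = -5 + (32153 + (68*(19*8) - 88)) = -5 + (32153 + (68*152 - 88)) = -5 + (32153 + (10336 - 88)) = -5 + (32153 + 10248) = -5 + 42401 = 42396)
1/L = 1/42396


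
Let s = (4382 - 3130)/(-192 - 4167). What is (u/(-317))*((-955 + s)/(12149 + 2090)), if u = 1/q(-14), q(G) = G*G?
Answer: 594871/550913801676 ≈ 1.0798e-6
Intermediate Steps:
q(G) = G²
s = -1252/4359 (s = 1252/(-4359) = 1252*(-1/4359) = -1252/4359 ≈ -0.28722)
u = 1/196 (u = 1/((-14)²) = 1/196 ≈ 0.0051020)
(u/(-317))*((-955 + s)/(12149 + 2090)) = ((1/196)/(-317))*((-955 - 1252/4359)/(12149 + 2090)) = ((1/196)*(-1/317))*(-4164097/4359/14239) = -(-594871)/(38690484*14239) = -1/62132*(-4164097/62067801) = 594871/550913801676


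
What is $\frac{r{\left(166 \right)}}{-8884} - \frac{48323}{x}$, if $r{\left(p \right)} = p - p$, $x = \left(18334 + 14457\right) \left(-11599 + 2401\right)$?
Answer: $\frac{4393}{27419238} \approx 0.00016022$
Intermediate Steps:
$x = -301611618$ ($x = 32791 \left(-9198\right) = -301611618$)
$r{\left(p \right)} = 0$
$\frac{r{\left(166 \right)}}{-8884} - \frac{48323}{x} = \frac{0}{-8884} - \frac{48323}{-301611618} = 0 \left(- \frac{1}{8884}\right) - - \frac{4393}{27419238} = 0 + \frac{4393}{27419238} = \frac{4393}{27419238}$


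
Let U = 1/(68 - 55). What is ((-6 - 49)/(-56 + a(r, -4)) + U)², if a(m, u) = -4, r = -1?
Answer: 24025/24336 ≈ 0.98722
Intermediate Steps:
U = 1/13 ≈ 0.076923
((-6 - 49)/(-56 + a(r, -4)) + U)² = ((-6 - 49)/(-56 - 4) + 1/13)² = (-55/(-60) + 1/13)² = (-55*(-1/60) + 1/13)² = (11/12 + 1/13)² = (155/156)² = 24025/24336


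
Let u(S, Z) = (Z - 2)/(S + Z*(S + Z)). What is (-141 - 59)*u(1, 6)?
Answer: -800/43 ≈ -18.605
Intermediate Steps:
u(S, Z) = (-2 + Z)/(S + Z*(S + Z))
(-141 - 59)*u(1, 6) = (-141 - 59)*((-2 + 6)/(1 + 6² + 1*6)) = -200*4/(1 + 36 + 6) = -200*4/43 = -800/43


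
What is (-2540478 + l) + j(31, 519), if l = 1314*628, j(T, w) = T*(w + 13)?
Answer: -1698794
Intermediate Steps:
j(T, w) = T*(13 + w)
l = 825192
(-2540478 + l) + j(31, 519) = (-2540478 + 825192) + 31*(13 + 519) = -1715286 + 31*532 = -1715286 + 16492 = -1698794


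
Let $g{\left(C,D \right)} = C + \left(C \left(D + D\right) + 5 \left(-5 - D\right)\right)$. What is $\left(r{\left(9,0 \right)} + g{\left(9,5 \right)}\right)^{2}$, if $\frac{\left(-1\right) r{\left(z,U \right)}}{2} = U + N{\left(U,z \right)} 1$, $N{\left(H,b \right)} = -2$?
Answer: $2809$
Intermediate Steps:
$g{\left(C,D \right)} = -25 + C - 5 D + 2 C D$ ($g{\left(C,D \right)} = C - \left(25 + 5 D - C 2 D\right) = C - \left(25 + 5 D - 2 C D\right) = -25 + C - 5 D + 2 C D$)
$r{\left(z,U \right)} = 4 - 2 U$ ($r{\left(z,U \right)} = - 2 \left(U - 2\right) = - 2 \left(-2 + U\right) = 4 - 2 U$)
$\left(r{\left(9,0 \right)} + g{\left(9,5 \right)}\right)^{2} = \left(\left(4 - 0\right) + \left(-25 + 9 - 25 + 2 \cdot 9 \cdot 5\right)\right)^{2} = \left(\left(4 + 0\right) + \left(-25 + 9 - 25 + 90\right)\right)^{2} = \left(4 + 49\right)^{2} = 53^{2} = 2809$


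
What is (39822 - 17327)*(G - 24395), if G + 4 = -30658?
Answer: -1238507215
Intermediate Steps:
G = -30662 (G = -4 - 30658 = -30662)
(39822 - 17327)*(G - 24395) = (39822 - 17327)*(-30662 - 24395) = 22495*(-55057) = -1238507215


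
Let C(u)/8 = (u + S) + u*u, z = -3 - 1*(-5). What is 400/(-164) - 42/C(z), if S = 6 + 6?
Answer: -2687/984 ≈ -2.7307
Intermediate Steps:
S = 12
z = 2 (z = -3 + 5 = 2)
C(u) = 96 + 8*u + 8*u**2 (C(u) = 8*((u + 12) + u*u) = 8*((12 + u) + u**2) = 8*(12 + u + u**2) = 96 + 8*u + 8*u**2)
400/(-164) - 42/C(z) = 400/(-164) - 42/(96 + 8*2 + 8*2**2) = 400*(-1/164) - 42/(96 + 16 + 8*4) = -100/41 - 42/(96 + 16 + 32) = -100/41 - 42/144 = -100/41 - 42*1/144 = -100/41 - 7/24 = -2687/984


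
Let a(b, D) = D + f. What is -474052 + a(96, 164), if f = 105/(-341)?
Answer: -161595913/341 ≈ -4.7389e+5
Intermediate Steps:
f = -105/341 (f = 105*(-1/341) = -105/341 ≈ -0.30792)
a(b, D) = -105/341 + D (a(b, D) = D - 105/341 = -105/341 + D)
-474052 + a(96, 164) = -474052 + (-105/341 + 164) = -474052 + 55819/341 = -161595913/341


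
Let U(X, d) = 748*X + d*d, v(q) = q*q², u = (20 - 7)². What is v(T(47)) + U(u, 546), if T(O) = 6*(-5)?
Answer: 397528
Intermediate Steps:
T(O) = -30
u = 169 (u = 13² = 169)
v(q) = q³
U(X, d) = d² + 748*X (U(X, d) = 748*X + d² = d² + 748*X)
v(T(47)) + U(u, 546) = (-30)³ + (546² + 748*169) = -27000 + (298116 + 126412) = -27000 + 424528 = 397528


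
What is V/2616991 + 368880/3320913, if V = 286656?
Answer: 639105092336/2896933144261 ≈ 0.22061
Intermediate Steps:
V/2616991 + 368880/3320913 = 286656/2616991 + 368880/3320913 = 286656*(1/2616991) + 368880*(1/3320913) = 286656/2616991 + 122960/1106971 = 639105092336/2896933144261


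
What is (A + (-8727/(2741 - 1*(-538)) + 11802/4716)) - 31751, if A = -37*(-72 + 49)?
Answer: -26546264743/859098 ≈ -30900.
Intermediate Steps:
A = 851 (A = -37*(-23) = 851)
(A + (-8727/(2741 - 1*(-538)) + 11802/4716)) - 31751 = (851 + (-8727/(2741 - 1*(-538)) + 11802/4716)) - 31751 = (851 + (-8727/(2741 + 538) + 11802*(1/4716))) - 31751 = (851 + (-8727/3279 + 1967/786)) - 31751 = (851 + (-8727*1/3279 + 1967/786)) - 31751 = (851 + (-2909/1093 + 1967/786)) - 31751 = (851 - 136543/859098) - 31751 = 730955855/859098 - 31751 = -26546264743/859098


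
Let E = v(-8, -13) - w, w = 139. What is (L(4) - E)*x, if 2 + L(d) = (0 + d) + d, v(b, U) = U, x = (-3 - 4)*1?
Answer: -1106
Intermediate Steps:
x = -7 (x = -7*1 = -7)
L(d) = -2 + 2*d (L(d) = -2 + ((0 + d) + d) = -2 + (d + d) = -2 + 2*d)
E = -152 (E = -13 - 1*139 = -13 - 139 = -152)
(L(4) - E)*x = ((-2 + 2*4) - 1*(-152))*(-7) = ((-2 + 8) + 152)*(-7) = (6 + 152)*(-7) = 158*(-7) = -1106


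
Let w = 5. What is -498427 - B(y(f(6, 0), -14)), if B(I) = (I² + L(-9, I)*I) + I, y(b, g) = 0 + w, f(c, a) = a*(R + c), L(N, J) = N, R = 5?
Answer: -498412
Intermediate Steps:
f(c, a) = a*(5 + c)
y(b, g) = 5 (y(b, g) = 0 + 5 = 5)
B(I) = I² - 8*I (B(I) = (I² - 9*I) + I = I² - 8*I)
-498427 - B(y(f(6, 0), -14)) = -498427 - 5*(-8 + 5) = -498427 - 5*(-3) = -498427 - 1*(-15) = -498427 + 15 = -498412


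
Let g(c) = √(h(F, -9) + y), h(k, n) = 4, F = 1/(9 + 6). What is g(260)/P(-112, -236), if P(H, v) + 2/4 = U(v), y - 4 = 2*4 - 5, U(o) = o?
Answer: -2*√11/473 ≈ -0.014024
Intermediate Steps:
F = 1/15 ≈ 0.066667
y = 7 (y = 4 + (2*4 - 5) = 4 + (8 - 5) = 4 + 3 = 7)
P(H, v) = -½ + v
g(c) = √11 (g(c) = √(4 + 7) = √11)
g(260)/P(-112, -236) = √11/(-½ - 236) = √11/(-473/2) = √11*(-2/473) = -2*√11/473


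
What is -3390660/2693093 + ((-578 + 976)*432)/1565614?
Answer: -8102717604/7050742649 ≈ -1.1492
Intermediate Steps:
-3390660/2693093 + ((-578 + 976)*432)/1565614 = -3390660*1/2693093 + (398*432)*(1/1565614) = -11340/9007 + 171936*(1/1565614) = -11340/9007 + 85968/782807 = -8102717604/7050742649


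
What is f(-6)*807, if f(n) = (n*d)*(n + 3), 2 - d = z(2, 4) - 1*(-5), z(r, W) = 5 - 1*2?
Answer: -87156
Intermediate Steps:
z(r, W) = 3 (z(r, W) = 5 - 2 = 3)
d = -6 (d = 2 - (3 - 1*(-5)) = 2 - (3 + 5) = 2 - 1*8 = 2 - 8 = -6)
f(n) = -6*n*(3 + n) (f(n) = (n*(-6))*(n + 3) = (-6*n)*(3 + n) = -6*n*(3 + n))
f(-6)*807 = -6*(-6)*(3 - 6)*807 = -6*(-6)*(-3)*807 = -108*807 = -87156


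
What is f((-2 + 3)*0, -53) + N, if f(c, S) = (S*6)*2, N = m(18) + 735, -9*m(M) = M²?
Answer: 63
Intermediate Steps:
m(M) = -M²/9
N = 699 (N = -⅑*18² + 735 = -⅑*324 + 735 = -36 + 735 = 699)
f(c, S) = 12*S (f(c, S) = (6*S)*2 = 12*S)
f((-2 + 3)*0, -53) + N = 12*(-53) + 699 = -636 + 699 = 63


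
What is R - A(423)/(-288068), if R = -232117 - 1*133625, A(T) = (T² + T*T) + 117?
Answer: -105358208481/288068 ≈ -3.6574e+5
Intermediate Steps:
A(T) = 117 + 2*T² (A(T) = (T² + T²) + 117 = 2*T² + 117 = 117 + 2*T²)
R = -365742 (R = -232117 - 133625 = -365742)
R - A(423)/(-288068) = -365742 - (117 + 2*423²)/(-288068) = -365742 - (117 + 2*178929)*(-1)/288068 = -365742 - (117 + 357858)*(-1)/288068 = -365742 - 357975*(-1)/288068 = -365742 - 1*(-357975/288068) = -365742 + 357975/288068 = -105358208481/288068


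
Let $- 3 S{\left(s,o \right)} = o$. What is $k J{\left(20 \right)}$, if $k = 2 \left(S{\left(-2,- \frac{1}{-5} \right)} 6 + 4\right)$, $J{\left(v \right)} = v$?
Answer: $144$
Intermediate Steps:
$S{\left(s,o \right)} = - \frac{o}{3}$
$k = \frac{36}{5}$ ($k = 2 \left(- \frac{\left(-1\right) \frac{1}{-5}}{3} \cdot 6 + 4\right) = 2 \left(- \frac{\left(-1\right) \left(- \frac{1}{5}\right)}{3} \cdot 6 + 4\right) = 2 \left(\left(- \frac{1}{3}\right) \frac{1}{5} \cdot 6 + 4\right) = 2 \left(\left(- \frac{1}{15}\right) 6 + 4\right) = 2 \left(- \frac{2}{5} + 4\right) = 2 \cdot \frac{18}{5} = \frac{36}{5} \approx 7.2$)
$k J{\left(20 \right)} = \frac{36}{5} \cdot 20 = 144$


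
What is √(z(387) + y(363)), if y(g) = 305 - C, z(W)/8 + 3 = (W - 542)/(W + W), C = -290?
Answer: √9475351/129 ≈ 23.862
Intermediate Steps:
z(W) = -24 + 4*(-542 + W)/W (z(W) = -24 + 8*((W - 542)/(W + W)) = -24 + 8*((-542 + W)/((2*W))) = -24 + 8*((-542 + W)*(1/(2*W))) = -24 + 8*((-542 + W)/(2*W)) = -24 + 4*(-542 + W)/W)
y(g) = 595 (y(g) = 305 - 1*(-290) = 305 + 290 = 595)
√(z(387) + y(363)) = √((-20 - 2168/387) + 595) = √(-9908/387 + 595) = √(220357/387) = √9475351/129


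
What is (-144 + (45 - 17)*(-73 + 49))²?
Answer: 665856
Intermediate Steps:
(-144 + (45 - 17)*(-73 + 49))² = (-144 + 28*(-24))² = (-144 - 672)² = (-816)² = 665856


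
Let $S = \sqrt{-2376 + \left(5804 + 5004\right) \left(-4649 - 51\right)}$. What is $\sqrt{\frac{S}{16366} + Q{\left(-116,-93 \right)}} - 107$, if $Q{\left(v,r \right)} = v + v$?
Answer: $-107 + \frac{\sqrt{-317042152 + 167 i \sqrt{12699994}}}{1169} \approx -106.99 + 15.232 i$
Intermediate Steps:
$S = 2 i \sqrt{12699994}$ ($S = \sqrt{-2376 + 10808 \left(-4700\right)} = \sqrt{-2376 - 50797600} = \sqrt{-50799976} = 2 i \sqrt{12699994} \approx 7127.4 i$)
$Q{\left(v,r \right)} = 2 v$
$\sqrt{\frac{S}{16366} + Q{\left(-116,-93 \right)}} - 107 = \sqrt{\frac{2 i \sqrt{12699994}}{16366} + 2 \left(-116\right)} - 107 = \sqrt{2 i \sqrt{12699994} \cdot \frac{1}{16366} - 232} + \left(-977 + 870\right) = \sqrt{\frac{i \sqrt{12699994}}{8183} - 232} - 107 = \sqrt{-232 + \frac{i \sqrt{12699994}}{8183}} - 107 = -107 + \sqrt{-232 + \frac{i \sqrt{12699994}}{8183}}$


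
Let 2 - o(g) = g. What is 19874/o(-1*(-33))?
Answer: -19874/31 ≈ -641.10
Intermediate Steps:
o(g) = 2 - g
19874/o(-1*(-33)) = 19874/(2 - (-1)*(-33)) = 19874/(2 - 1*33) = 19874/(2 - 33) = 19874/(-31) = 19874*(-1/31) = -19874/31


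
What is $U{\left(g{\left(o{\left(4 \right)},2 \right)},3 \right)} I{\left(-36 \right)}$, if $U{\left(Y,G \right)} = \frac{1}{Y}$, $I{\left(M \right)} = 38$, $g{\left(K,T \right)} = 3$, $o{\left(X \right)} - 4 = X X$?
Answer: $\frac{38}{3} \approx 12.667$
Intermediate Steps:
$o{\left(X \right)} = 4 + X^{2}$ ($o{\left(X \right)} = 4 + X X = 4 + X^{2}$)
$U{\left(g{\left(o{\left(4 \right)},2 \right)},3 \right)} I{\left(-36 \right)} = \frac{1}{3} \cdot 38 = \frac{38}{3}$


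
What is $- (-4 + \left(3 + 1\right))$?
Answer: $0$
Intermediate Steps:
$- (-4 + \left(3 + 1\right)) = - (-4 + 4) = \left(-1\right) 0 = 0$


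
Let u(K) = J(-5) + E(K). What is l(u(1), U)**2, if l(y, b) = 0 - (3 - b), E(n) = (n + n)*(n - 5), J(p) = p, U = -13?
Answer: 256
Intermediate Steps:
E(n) = 2*n*(-5 + n) (E(n) = (2*n)*(-5 + n) = 2*n*(-5 + n))
u(K) = -5 + 2*K*(-5 + K)
l(y, b) = -3 + b (l(y, b) = 0 + (-3 + b) = -3 + b)
l(u(1), U)**2 = (-3 - 13)**2 = (-16)**2 = 256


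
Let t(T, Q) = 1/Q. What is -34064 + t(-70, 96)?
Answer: -3270143/96 ≈ -34064.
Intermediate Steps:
-34064 + t(-70, 96) = -34064 + 1/96 = -3270143/96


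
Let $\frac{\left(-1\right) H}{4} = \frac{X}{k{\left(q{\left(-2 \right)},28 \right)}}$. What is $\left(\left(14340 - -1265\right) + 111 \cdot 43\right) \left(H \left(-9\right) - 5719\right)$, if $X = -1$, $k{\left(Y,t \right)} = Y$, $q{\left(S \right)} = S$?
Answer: $-116174978$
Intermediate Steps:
$H = -2$ ($H = - 4 \left(- \frac{1}{-2}\right) = - 4 \left(\left(-1\right) \left(- \frac{1}{2}\right)\right) = \left(-4\right) \frac{1}{2} = -2$)
$\left(\left(14340 - -1265\right) + 111 \cdot 43\right) \left(H \left(-9\right) - 5719\right) = \left(\left(14340 - -1265\right) + 111 \cdot 43\right) \left(\left(-2\right) \left(-9\right) - 5719\right) = \left(\left(14340 + 1265\right) + 4773\right) \left(18 - 5719\right) = \left(15605 + 4773\right) \left(-5701\right) = 20378 \left(-5701\right) = -116174978$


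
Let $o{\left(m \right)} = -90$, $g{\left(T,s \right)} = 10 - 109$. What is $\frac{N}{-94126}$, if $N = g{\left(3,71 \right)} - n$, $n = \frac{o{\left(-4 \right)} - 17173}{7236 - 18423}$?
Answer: $\frac{562388}{526493781} \approx 0.0010682$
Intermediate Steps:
$g{\left(T,s \right)} = -99$
$n = \frac{17263}{11187}$ ($n = \frac{-90 - 17173}{7236 - 18423} = \frac{-90 - 17173}{-11187} = \left(-90 - 17173\right) \left(- \frac{1}{11187}\right) = \left(-17263\right) \left(- \frac{1}{11187}\right) = \frac{17263}{11187} \approx 1.5431$)
$N = - \frac{1124776}{11187}$ ($N = -99 - \frac{17263}{11187} = - \frac{1124776}{11187} \approx -100.54$)
$\frac{N}{-94126} = - \frac{1124776}{11187 \left(-94126\right)} = \left(- \frac{1124776}{11187}\right) \left(- \frac{1}{94126}\right) = \frac{562388}{526493781}$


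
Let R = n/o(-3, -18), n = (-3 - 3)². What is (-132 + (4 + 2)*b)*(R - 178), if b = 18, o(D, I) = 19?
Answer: 80304/19 ≈ 4226.5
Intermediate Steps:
n = 36 (n = (-6)² = 36)
R = 36/19 ≈ 1.8947
(-132 + (4 + 2)*b)*(R - 178) = (-132 + (4 + 2)*18)*(36/19 - 178) = (-132 + 6*18)*(-3346/19) = (-132 + 108)*(-3346/19) = -24*(-3346/19) = 80304/19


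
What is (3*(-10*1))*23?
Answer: -690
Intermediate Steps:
(3*(-10*1))*23 = (3*(-10))*23 = -30*23 = -690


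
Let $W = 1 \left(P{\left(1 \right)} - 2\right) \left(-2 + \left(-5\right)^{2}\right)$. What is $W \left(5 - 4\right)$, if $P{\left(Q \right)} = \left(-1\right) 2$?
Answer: $-92$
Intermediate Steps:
$P{\left(Q \right)} = -2$
$W = -92$ ($W = 1 \left(-2 - 2\right) \left(-2 + \left(-5\right)^{2}\right) = 1 \left(- 4 \left(-2 + 25\right)\right) = 1 \left(\left(-4\right) 23\right) = 1 \left(-92\right) = -92$)
$W \left(5 - 4\right) = - 92 \left(5 - 4\right) = \left(-92\right) 1 = -92$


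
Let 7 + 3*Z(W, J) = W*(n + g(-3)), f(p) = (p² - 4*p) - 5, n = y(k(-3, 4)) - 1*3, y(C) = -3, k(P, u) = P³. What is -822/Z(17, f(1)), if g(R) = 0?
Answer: 2466/109 ≈ 22.624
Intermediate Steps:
n = -6 (n = -3 - 1*3 = -3 - 3 = -6)
f(p) = -5 + p² - 4*p
Z(W, J) = -7/3 - 2*W (Z(W, J) = -7/3 + (W*(-6 + 0))/3 = -7/3 + (W*(-6))/3 = -7/3 + (-6*W)/3 = -7/3 - 2*W)
-822/Z(17, f(1)) = -822/(-7/3 - 2*17) = -822/(-7/3 - 34) = -822/(-109/3) = -822*(-3/109) = 2466/109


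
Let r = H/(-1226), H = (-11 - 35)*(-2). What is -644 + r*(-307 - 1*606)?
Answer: -352774/613 ≈ -575.49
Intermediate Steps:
H = 92 (H = -46*(-2) = 92)
r = -46/613 (r = 92/(-1226) = 92*(-1/1226) = -46/613 ≈ -0.075041)
-644 + r*(-307 - 1*606) = -644 - 46*(-307 - 1*606)/613 = -644 - 46*(-307 - 606)/613 = -644 - 46/613*(-913) = -644 + 41998/613 = -352774/613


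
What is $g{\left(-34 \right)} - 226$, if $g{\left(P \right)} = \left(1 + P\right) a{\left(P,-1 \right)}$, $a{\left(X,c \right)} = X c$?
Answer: $-1348$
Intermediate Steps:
$g{\left(P \right)} = - P \left(1 + P\right)$ ($g{\left(P \right)} = \left(1 + P\right) P \left(-1\right) = \left(1 + P\right) \left(- P\right) = - P \left(1 + P\right)$)
$g{\left(-34 \right)} - 226 = \left(-1\right) \left(-34\right) \left(1 - 34\right) - 226 = \left(-1\right) \left(-34\right) \left(-33\right) - 226 = -1122 - 226 = -1348$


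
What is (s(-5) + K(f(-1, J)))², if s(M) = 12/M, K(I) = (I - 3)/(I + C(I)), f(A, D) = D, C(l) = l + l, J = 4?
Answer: 19321/3600 ≈ 5.3669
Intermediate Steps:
C(l) = 2*l
K(I) = (-3 + I)/(3*I) (K(I) = (I - 3)/(I + 2*I) = (-3 + I)/((3*I)) = (-3 + I)*(1/(3*I)) = (-3 + I)/(3*I))
(s(-5) + K(f(-1, J)))² = (12/(-5) + (⅓)*(-3 + 4)/4)² = (12*(-⅕) + (⅓)*(¼)*1)² = (-12/5 + 1/12)² = (-139/60)² = 19321/3600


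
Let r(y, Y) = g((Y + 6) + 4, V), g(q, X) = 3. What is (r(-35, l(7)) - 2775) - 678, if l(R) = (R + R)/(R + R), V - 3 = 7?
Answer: -3450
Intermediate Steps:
V = 10 (V = 3 + 7 = 10)
l(R) = 1 (l(R) = (2*R)/((2*R)) = (2*R)*(1/(2*R)) = 1)
r(y, Y) = 3
(r(-35, l(7)) - 2775) - 678 = (3 - 2775) - 678 = -2772 - 678 = -3450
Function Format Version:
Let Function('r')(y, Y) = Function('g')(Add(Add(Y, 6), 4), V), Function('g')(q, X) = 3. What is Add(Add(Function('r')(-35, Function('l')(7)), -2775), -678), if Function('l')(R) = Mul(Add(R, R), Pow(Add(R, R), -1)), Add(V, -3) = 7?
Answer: -3450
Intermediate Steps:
V = 10 (V = Add(3, 7) = 10)
Function('l')(R) = 1 (Function('l')(R) = Mul(Mul(2, R), Pow(Mul(2, R), -1)) = Mul(Mul(2, R), Mul(Rational(1, 2), Pow(R, -1))) = 1)
Function('r')(y, Y) = 3
Add(Add(Function('r')(-35, Function('l')(7)), -2775), -678) = Add(Add(3, -2775), -678) = Add(-2772, -678) = -3450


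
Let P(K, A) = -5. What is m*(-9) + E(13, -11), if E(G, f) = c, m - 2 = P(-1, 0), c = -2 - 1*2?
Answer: 23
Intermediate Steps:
c = -4 (c = -2 - 2 = -4)
m = -3 (m = 2 - 5 = -3)
E(G, f) = -4
m*(-9) + E(13, -11) = -3*(-9) - 4 = 27 - 4 = 23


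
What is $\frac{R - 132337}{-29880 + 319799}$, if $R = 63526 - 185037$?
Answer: $- \frac{36264}{41417} \approx -0.87558$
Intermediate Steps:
$R = -121511$
$\frac{R - 132337}{-29880 + 319799} = \frac{-121511 - 132337}{-29880 + 319799} = - \frac{253848}{289919} = \left(-253848\right) \frac{1}{289919} = - \frac{36264}{41417}$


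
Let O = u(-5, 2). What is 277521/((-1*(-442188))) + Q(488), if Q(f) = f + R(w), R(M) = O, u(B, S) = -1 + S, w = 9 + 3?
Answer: 72169151/147396 ≈ 489.63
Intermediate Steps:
w = 12
O = 1 (O = -1 + 2 = 1)
R(M) = 1
Q(f) = 1 + f (Q(f) = f + 1 = 1 + f)
277521/((-1*(-442188))) + Q(488) = 277521/((-1*(-442188))) + (1 + 488) = 277521/442188 + 489 = 277521*(1/442188) + 489 = 92507/147396 + 489 = 72169151/147396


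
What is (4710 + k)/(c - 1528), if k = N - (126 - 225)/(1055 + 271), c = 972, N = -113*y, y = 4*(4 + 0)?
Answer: -1282717/245752 ≈ -5.2196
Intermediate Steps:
y = 16 (y = 4*4 = 16)
N = -1808 (N = -113*16 = -1808)
k = -799103/442 (k = -1808 - (126 - 225)/(1055 + 271) = -1808 - (-99)/1326 = -1808 - 1*(-33/442) = -1808 + 33/442 = -799103/442 ≈ -1807.9)
(4710 + k)/(c - 1528) = (4710 - 799103/442)/(972 - 1528) = (1282717/442)/(-556) = (1282717/442)*(-1/556) = -1282717/245752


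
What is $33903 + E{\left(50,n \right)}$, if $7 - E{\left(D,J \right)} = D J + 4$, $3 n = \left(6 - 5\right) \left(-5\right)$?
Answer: $\frac{101968}{3} \approx 33989.0$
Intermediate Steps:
$n = - \frac{5}{3}$ ($n = \frac{\left(6 - 5\right) \left(-5\right)}{3} = \frac{1 \left(-5\right)}{3} = \frac{1}{3} \left(-5\right) = - \frac{5}{3} \approx -1.6667$)
$E{\left(D,J \right)} = 3 - D J$ ($E{\left(D,J \right)} = 7 - \left(D J + 4\right) = 7 - \left(4 + D J\right) = 3 - D J$)
$33903 + E{\left(50,n \right)} = 33903 - \left(-3 + 50 \left(- \frac{5}{3}\right)\right) = 33903 + \left(3 + \frac{250}{3}\right) = 33903 + \frac{259}{3} = \frac{101968}{3}$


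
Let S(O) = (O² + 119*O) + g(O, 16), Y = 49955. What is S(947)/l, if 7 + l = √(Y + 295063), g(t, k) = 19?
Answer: 7066647/344969 + 1009521*√345018/344969 ≈ 1739.4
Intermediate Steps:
l = -7 + √345018 (l = -7 + √(49955 + 295063) = -7 + √345018 ≈ 580.38)
S(O) = 19 + O² + 119*O (S(O) = (O² + 119*O) + 19 = 19 + O² + 119*O)
S(947)/l = (19 + 947² + 119*947)/(-7 + √345018) = (19 + 896809 + 112693)/(-7 + √345018) = 1009521/(-7 + √345018)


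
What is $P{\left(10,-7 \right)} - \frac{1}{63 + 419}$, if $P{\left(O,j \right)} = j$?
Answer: $- \frac{3375}{482} \approx -7.0021$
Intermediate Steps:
$P{\left(10,-7 \right)} - \frac{1}{63 + 419} = -7 - \frac{1}{63 + 419} = -7 - \frac{1}{482} = - \frac{3375}{482}$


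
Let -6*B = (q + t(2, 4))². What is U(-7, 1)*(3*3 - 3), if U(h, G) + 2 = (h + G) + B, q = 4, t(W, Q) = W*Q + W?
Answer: -244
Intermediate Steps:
t(W, Q) = W + Q*W (t(W, Q) = Q*W + W = W + Q*W)
B = -98/3 (B = -(4 + 2*(1 + 4))²/6 = -(4 + 2*5)²/6 = -(4 + 10)²/6 = -⅙*14² = -⅙*196 = -98/3 ≈ -32.667)
U(h, G) = -104/3 + G + h (U(h, G) = -2 + ((h + G) - 98/3) = -2 + ((G + h) - 98/3) = -2 + (-98/3 + G + h) = -104/3 + G + h)
U(-7, 1)*(3*3 - 3) = (-104/3 + 1 - 7)*(3*3 - 3) = -122*(9 - 3)/3 = -122/3*6 = -244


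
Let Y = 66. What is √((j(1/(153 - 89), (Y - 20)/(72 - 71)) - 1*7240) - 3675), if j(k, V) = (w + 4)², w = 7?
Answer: I*√10794 ≈ 103.89*I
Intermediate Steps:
j(k, V) = 121 (j(k, V) = (7 + 4)² = 11² = 121)
√((j(1/(153 - 89), (Y - 20)/(72 - 71)) - 1*7240) - 3675) = √((121 - 1*7240) - 3675) = √((121 - 7240) - 3675) = √(-7119 - 3675) = √(-10794) = I*√10794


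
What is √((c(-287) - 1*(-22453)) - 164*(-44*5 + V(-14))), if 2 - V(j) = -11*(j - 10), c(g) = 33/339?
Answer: 2*√324016878/113 ≈ 318.59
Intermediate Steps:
c(g) = 11/113 (c(g) = 33*(1/339) = 11/113)
V(j) = -108 + 11*j (V(j) = 2 - (-11)*(j - 10) = 2 - (-11)*(-10 + j) = 2 - (110 - 11*j) = 2 + (-110 + 11*j) = -108 + 11*j)
√((c(-287) - 1*(-22453)) - 164*(-44*5 + V(-14))) = √((11/113 - 1*(-22453)) - 164*(-44*5 + (-108 + 11*(-14)))) = √((11/113 + 22453) - 164*(-220 + (-108 - 154))) = √(2537200/113 - 164*(-220 - 262)) = √(2537200/113 - 164*(-482)) = √(2537200/113 + 79048) = √(11469624/113) = 2*√324016878/113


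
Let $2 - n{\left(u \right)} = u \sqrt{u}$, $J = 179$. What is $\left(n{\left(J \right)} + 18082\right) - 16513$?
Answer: $1571 - 179 \sqrt{179} \approx -823.86$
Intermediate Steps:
$n{\left(u \right)} = 2 - u^{\frac{3}{2}}$ ($n{\left(u \right)} = 2 - u \sqrt{u} = 2 - u^{\frac{3}{2}}$)
$\left(n{\left(J \right)} + 18082\right) - 16513 = \left(\left(2 - 179^{\frac{3}{2}}\right) + 18082\right) - 16513 = \left(\left(2 - 179 \sqrt{179}\right) + 18082\right) - 16513 = \left(18084 - 179 \sqrt{179}\right) - 16513 = 1571 - 179 \sqrt{179}$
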